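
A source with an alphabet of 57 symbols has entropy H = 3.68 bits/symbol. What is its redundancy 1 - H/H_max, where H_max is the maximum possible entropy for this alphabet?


H_max = log2(K) = log2(57) = 5.8329 bits/symbol. Redundancy = 1 - H/H_max = 1 - 3.68/5.8329 = 1 - 0.6309 = 0.3691

0.3691


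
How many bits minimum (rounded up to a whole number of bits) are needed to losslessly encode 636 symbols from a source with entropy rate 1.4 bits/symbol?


Minimum bits >= n * H = 636 * 1.4 = 890.4, rounded up to a whole number of bits = 891

891 bits


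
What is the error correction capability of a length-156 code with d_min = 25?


Correction capability = floor((d-1)/2) = floor((25-1)/2) = 12

12 errors


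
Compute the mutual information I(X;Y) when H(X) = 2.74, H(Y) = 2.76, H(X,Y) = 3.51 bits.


I(X;Y) = H(X) + H(Y) - H(X,Y) = 2.74 + 2.76 - 3.51 = 1.99

1.99 bits


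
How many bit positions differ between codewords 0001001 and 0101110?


Count differing positions: . ^ . . ^ ^ ^ = 4 differences

4


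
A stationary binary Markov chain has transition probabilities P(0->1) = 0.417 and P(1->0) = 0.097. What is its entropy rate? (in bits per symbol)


Stationary distribution: pi_0 = p10/(p01+p10) = 0.1887, pi_1 = 0.8113. Entropy rate H' = pi_0*H(p01) + pi_1*H(p10) = 0.1887*0.98 + 0.8113*0.4594 = 0.5577

0.5577 bits/symbol


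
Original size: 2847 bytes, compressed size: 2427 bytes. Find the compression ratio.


Ratio = original / compressed = 2847 / 2427 = 1.1731

1.1731


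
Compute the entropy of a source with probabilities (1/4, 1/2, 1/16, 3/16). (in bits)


H = -sum(p_i * log2(p_i)). Terms: -(1/4)*log2(1/4) = 0.500000; -(1/2)*log2(1/2) = 0.500000; -(1/16)*log2(1/16) = 0.250000; -(3/16)*log2(3/16) = 0.452820. H = 0.500000 + 0.500000 + 0.250000 + 0.452820 = 1.7028

1.7028 bits


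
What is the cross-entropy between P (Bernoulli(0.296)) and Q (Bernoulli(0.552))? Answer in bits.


H(P,Q) = -p*log2(q) - (1-p)*log2(1-q). -0.296*log2(0.552) = 0.253749; -0.704*log2(0.448) = 0.815534. H(P,Q) = 0.253749 + 0.815534 = 1.0693

1.0693 bits


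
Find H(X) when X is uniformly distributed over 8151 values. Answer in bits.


H = log2(n) = log2(8151) = 12.9928

12.9928 bits


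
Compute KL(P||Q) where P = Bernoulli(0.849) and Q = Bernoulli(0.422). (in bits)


KL = p*log2(p/q) + (1-p)*log2((1-p)/(1-q)) = 0.849*log2(0.849/0.422) + 0.151*log2(0.151/0.578) = 0.5638

0.5638 bits


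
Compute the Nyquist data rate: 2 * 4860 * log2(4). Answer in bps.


Rate = 2 * B * log2(M) = 2 * 4860 * 2.0 = 19440.0

19440.0 bps


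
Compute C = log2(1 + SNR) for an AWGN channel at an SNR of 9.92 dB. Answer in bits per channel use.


SNR_linear = 10^(9.92/10) = 9.8175; C = log2(1 + SNR_linear) = log2(1 + 9.8175) = 3.4353

3.4353 bits/channel use


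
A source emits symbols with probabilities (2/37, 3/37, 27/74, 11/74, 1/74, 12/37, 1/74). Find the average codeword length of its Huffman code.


Huffman construction (repeatedly merge the two least-probable nodes; each merge adds 1 bit to every symbol beneath it): 1/74 + 1/74 = 1/37; 1/37 + 2/37 = 3/37; 3/37 + 3/37 = 6/37; 11/74 + 6/37 = 23/74; 23/74 + 12/37 = 47/74; 27/74 + 47/74 = 1. Resulting codeword lengths (in the order the probabilities were given): (5, 4, 1, 3, 6, 2, 6). L_avg = sum(p_i * l_i) = 2/37*5 + 3/37*4 + 27/74*1 + 11/74*3 + 1/74*6 + 12/37*2 + 1/74*6 = 82/37 = 2.2162

2.2162 bits


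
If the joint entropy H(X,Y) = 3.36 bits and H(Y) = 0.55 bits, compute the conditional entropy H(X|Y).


H(X|Y) = H(X,Y) - H(Y) = 3.36 - 0.55 = 2.81

2.81 bits


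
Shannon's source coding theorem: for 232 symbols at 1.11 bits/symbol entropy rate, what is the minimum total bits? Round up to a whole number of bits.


Minimum bits >= n * H = 232 * 1.11 = 257.52, rounded up to a whole number of bits = 258

258 bits


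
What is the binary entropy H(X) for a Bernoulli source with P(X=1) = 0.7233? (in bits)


H = -p*log2(p) - (1-p)*log2(1-p). -0.7233*log2(0.7233) = 0.338023; -0.2767*log2(0.2767) = 0.512893. H = 0.338023 + 0.512893 = 0.8509

0.8509 bits


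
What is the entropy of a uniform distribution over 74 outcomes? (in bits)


H = log2(n) = log2(74) = 6.2095

6.2095 bits


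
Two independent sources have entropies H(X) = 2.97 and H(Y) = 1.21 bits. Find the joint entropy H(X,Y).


For independent variables, H(X,Y) = H(X) + H(Y) = 2.97 + 1.21 = 4.18

4.18 bits


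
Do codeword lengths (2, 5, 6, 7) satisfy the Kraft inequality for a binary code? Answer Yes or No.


Kraft sum = sum(2^(-l_i)) = 0.3047, need <= 1. Result: satisfied (a binary prefix-free code with these lengths exists)

Yes


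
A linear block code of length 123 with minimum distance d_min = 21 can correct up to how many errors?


Correction capability = floor((d-1)/2) = floor((21-1)/2) = 10

10 errors


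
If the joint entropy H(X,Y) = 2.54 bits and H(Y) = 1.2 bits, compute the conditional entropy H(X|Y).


H(X|Y) = H(X,Y) - H(Y) = 2.54 - 1.2 = 1.34

1.34 bits


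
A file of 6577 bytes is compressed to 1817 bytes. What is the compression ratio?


Ratio = original / compressed = 6577 / 1817 = 3.6197

3.6197


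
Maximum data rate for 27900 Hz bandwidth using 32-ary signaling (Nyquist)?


Rate = 2 * B * log2(M) = 2 * 27900 * 5.0 = 279000.0

279000.0 bps


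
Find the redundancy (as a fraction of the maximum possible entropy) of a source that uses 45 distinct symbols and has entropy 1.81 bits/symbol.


H_max = log2(K) = log2(45) = 5.4919 bits/symbol. Redundancy = 1 - H/H_max = 1 - 1.81/5.4919 = 1 - 0.3296 = 0.6704

0.6704


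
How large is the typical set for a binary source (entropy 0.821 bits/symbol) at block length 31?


log2|A_typical| = nH = 31 * 0.821 = 25.451, so |A_typical| ~ 2^25.451 = 4.587e+07

4.587e+07


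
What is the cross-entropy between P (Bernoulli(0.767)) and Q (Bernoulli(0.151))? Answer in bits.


H(P,Q) = -p*log2(q) - (1-p)*log2(1-q). -0.767*log2(0.151) = 2.091900; -0.233*log2(0.849) = 0.055026. H(P,Q) = 2.091900 + 0.055026 = 2.1469

2.1469 bits


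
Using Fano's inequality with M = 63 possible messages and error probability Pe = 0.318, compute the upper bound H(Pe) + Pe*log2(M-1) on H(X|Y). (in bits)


H(Pe) = -Pe*log2(Pe) - (1-Pe)*log2(1-Pe) = -0.318*log2(0.318) - 0.682*log2(0.682) = 0.525623 + 0.376571 = 0.9022. Pe*log2(M-1) = 0.318*log2(62) = 1.893434. Bound = H(Pe) + Pe*log2(M-1) = 0.525623 + 0.376571 + 1.893434 = 2.7956

2.7956 bits


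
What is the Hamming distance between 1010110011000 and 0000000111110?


Count differing positions: ^ . ^ . ^ ^ . ^ . . ^ ^ . = 7 differences

7


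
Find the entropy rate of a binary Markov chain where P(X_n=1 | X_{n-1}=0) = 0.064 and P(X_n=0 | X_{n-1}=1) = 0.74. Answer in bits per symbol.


Stationary distribution: pi_0 = p10/(p01+p10) = 0.9204, pi_1 = 0.0796. Entropy rate H' = pi_0*H(p01) + pi_1*H(p10) = 0.9204*0.3431 + 0.0796*0.8267 = 0.3816

0.3816 bits/symbol


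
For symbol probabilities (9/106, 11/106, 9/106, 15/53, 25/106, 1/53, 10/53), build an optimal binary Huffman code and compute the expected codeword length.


Huffman construction (repeatedly merge the two least-probable nodes; each merge adds 1 bit to every symbol beneath it): 1/53 + 9/106 = 11/106; 9/106 + 11/106 = 10/53; 11/106 + 10/53 = 31/106; 10/53 + 25/106 = 45/106; 15/53 + 31/106 = 61/106; 45/106 + 61/106 = 1. Resulting codeword lengths (in the order the probabilities were given): (4, 3, 3, 2, 2, 4, 3). L_avg = sum(p_i * l_i) = 9/106*4 + 11/106*3 + 9/106*3 + 15/53*2 + 25/106*2 + 1/53*4 + 10/53*3 = 137/53 = 2.5849

2.5849 bits


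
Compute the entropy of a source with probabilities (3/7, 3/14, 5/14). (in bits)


H = -sum(p_i * log2(p_i)). Terms: -(3/7)*log2(3/7) = 0.523882; -(3/14)*log2(3/14) = 0.476227; -(5/14)*log2(5/14) = 0.530510. H = 0.523882 + 0.476227 + 0.530510 = 1.5306

1.5306 bits


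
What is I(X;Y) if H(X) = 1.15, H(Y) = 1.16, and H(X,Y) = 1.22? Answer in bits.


I(X;Y) = H(X) + H(Y) - H(X,Y) = 1.15 + 1.16 - 1.22 = 1.09

1.09 bits


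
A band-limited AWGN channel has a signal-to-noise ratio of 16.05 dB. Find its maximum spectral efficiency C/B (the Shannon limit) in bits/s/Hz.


SNR_linear = 10^(16.05/10) = 40.2717; C/B = log2(1 + SNR_linear) = log2(1 + 40.2717) = 5.3671

5.3671 bits/s/Hz


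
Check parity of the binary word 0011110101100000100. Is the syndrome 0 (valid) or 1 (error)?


Syndrome = XOR of all bits = 0 XOR 0 XOR 1 XOR 1 XOR 1 XOR 1 XOR 0 XOR 1 XOR 0 XOR 1 XOR 1 XOR 0 XOR 0 XOR 0 XOR 0 XOR 0 XOR 1 XOR 0 XOR 0 = 0

0


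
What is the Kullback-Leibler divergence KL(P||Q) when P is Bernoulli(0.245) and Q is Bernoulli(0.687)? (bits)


KL = p*log2(p/q) + (1-p)*log2((1-p)/(1-q)) = 0.245*log2(0.245/0.687) + 0.755*log2(0.755/0.313) = 0.5946

0.5946 bits


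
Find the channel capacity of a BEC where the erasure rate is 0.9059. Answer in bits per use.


C = 1 - epsilon = 1 - 0.9059 = 0.0941

0.0941 bits


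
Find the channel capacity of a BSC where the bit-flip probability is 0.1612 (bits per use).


H(p) = -p*log2(p) - (1-p)*log2(1-p) = -0.1612*log2(0.1612) - 0.8388*log2(0.8388) = 0.424452 + 0.212721 = 0.6372. C = 1 - H(p) = 1 - 0.6372 = 0.3628

0.3628 bits


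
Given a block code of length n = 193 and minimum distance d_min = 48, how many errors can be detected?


Detection capability = d_min - 1 = 48 - 1 = 47

47 errors


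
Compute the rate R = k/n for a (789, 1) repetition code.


Rate = k/n = 1/789

1/789


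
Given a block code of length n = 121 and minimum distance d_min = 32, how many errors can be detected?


Detection capability = d_min - 1 = 32 - 1 = 31

31 errors


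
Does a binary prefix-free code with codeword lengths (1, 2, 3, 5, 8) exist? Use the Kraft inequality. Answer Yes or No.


Kraft sum = sum(2^(-l_i)) = 0.9102, need <= 1. Result: satisfied (a binary prefix-free code with these lengths exists)

Yes


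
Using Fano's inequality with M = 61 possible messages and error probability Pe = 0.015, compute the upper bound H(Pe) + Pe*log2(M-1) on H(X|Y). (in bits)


H(Pe) = -Pe*log2(Pe) - (1-Pe)*log2(1-Pe) = -0.015*log2(0.015) - 0.985*log2(0.985) = 0.090883 + 0.021477 = 0.1124. Pe*log2(M-1) = 0.015*log2(60) = 0.088603. Bound = H(Pe) + Pe*log2(M-1) = 0.090883 + 0.021477 + 0.088603 = 0.201

0.201 bits


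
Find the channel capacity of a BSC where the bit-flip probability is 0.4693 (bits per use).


H(p) = -p*log2(p) - (1-p)*log2(1-p) = -0.4693*log2(0.4693) - 0.5307*log2(0.5307) = 0.512202 + 0.485077 = 0.9973. C = 1 - H(p) = 1 - 0.9973 = 0.0027

0.0027 bits


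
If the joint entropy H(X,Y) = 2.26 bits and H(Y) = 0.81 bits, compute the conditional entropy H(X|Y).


H(X|Y) = H(X,Y) - H(Y) = 2.26 - 0.81 = 1.45

1.45 bits


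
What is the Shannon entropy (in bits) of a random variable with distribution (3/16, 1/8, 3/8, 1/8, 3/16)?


H = -sum(p_i * log2(p_i)). Terms: -(3/16)*log2(3/16) = 0.452820; -(1/8)*log2(1/8) = 0.375000; -(3/8)*log2(3/8) = 0.530639; -(1/8)*log2(1/8) = 0.375000; -(3/16)*log2(3/16) = 0.452820. H = 0.452820 + 0.375000 + 0.530639 + 0.375000 + 0.452820 = 2.1863

2.1863 bits


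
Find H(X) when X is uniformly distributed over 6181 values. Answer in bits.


H = log2(n) = log2(6181) = 12.5936

12.5936 bits


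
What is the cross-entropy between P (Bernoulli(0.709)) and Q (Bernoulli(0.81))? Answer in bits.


H(P,Q) = -p*log2(q) - (1-p)*log2(1-q). -0.709*log2(0.81) = 0.215540; -0.291*log2(0.19) = 0.697215. H(P,Q) = 0.215540 + 0.697215 = 0.9128

0.9128 bits


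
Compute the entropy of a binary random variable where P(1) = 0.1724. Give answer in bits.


H = -p*log2(p) - (1-p)*log2(1-p). -0.1724*log2(0.1724) = 0.437235; -0.8276*log2(0.8276) = 0.225930. H = 0.437235 + 0.225930 = 0.6632

0.6632 bits


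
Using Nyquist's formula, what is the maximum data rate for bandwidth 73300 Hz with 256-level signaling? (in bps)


Rate = 2 * B * log2(M) = 2 * 73300 * 8.0 = 1172800.0

1172800.0 bps


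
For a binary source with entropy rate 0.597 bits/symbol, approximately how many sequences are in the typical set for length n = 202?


log2|A_typical| = nH = 202 * 0.597 = 120.594, so |A_typical| ~ 2^120.594 = 2.006e+36

2.006e+36


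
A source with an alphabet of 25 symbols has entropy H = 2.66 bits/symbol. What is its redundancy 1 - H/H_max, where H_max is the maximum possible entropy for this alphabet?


H_max = log2(K) = log2(25) = 4.6439 bits/symbol. Redundancy = 1 - H/H_max = 1 - 2.66/4.6439 = 1 - 0.5728 = 0.4272

0.4272


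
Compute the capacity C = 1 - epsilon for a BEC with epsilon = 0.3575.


C = 1 - epsilon = 1 - 0.3575 = 0.6425

0.6425 bits


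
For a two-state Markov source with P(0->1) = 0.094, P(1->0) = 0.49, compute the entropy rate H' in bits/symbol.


Stationary distribution: pi_0 = p10/(p01+p10) = 0.839, pi_1 = 0.161. Entropy rate H' = pi_0*H(p01) + pi_1*H(p10) = 0.839*0.4497 + 0.161*0.9997 = 0.5382

0.5382 bits/symbol


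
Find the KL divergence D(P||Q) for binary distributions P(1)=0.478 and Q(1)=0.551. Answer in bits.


KL = p*log2(p/q) + (1-p)*log2((1-p)/(1-q)) = 0.478*log2(0.478/0.551) + 0.522*log2(0.522/0.449) = 0.0154

0.0154 bits


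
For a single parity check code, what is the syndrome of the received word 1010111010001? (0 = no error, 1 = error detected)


Syndrome = XOR of all bits = 1 XOR 0 XOR 1 XOR 0 XOR 1 XOR 1 XOR 1 XOR 0 XOR 1 XOR 0 XOR 0 XOR 0 XOR 1 = 1

1


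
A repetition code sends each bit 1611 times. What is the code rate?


Rate = k/n = 1/1611

1/1611


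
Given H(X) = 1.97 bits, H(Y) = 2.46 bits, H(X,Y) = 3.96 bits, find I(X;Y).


I(X;Y) = H(X) + H(Y) - H(X,Y) = 1.97 + 2.46 - 3.96 = 0.47

0.47 bits


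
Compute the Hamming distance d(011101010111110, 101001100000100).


Count differing positions: ^ ^ . ^ . . ^ ^ . ^ ^ ^ . ^ . = 9 differences

9


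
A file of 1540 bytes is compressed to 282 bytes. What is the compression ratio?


Ratio = original / compressed = 1540 / 282 = 5.461

5.461


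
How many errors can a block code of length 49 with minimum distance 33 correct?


Correction capability = floor((d-1)/2) = floor((33-1)/2) = 16

16 errors


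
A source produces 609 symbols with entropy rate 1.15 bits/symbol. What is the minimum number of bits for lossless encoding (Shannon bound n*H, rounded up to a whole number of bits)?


Minimum bits >= n * H = 609 * 1.15 = 700.35, rounded up to a whole number of bits = 701

701 bits


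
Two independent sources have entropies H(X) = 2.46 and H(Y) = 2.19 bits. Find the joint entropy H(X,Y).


For independent variables, H(X,Y) = H(X) + H(Y) = 2.46 + 2.19 = 4.65

4.65 bits


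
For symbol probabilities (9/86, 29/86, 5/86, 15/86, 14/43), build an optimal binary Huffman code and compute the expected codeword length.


Huffman construction (repeatedly merge the two least-probable nodes; each merge adds 1 bit to every symbol beneath it): 5/86 + 9/86 = 7/43; 7/43 + 15/86 = 29/86; 14/43 + 29/86 = 57/86; 29/86 + 57/86 = 1. Resulting codeword lengths (in the order the probabilities were given): (3, 2, 3, 2, 2). L_avg = sum(p_i * l_i) = 9/86*3 + 29/86*2 + 5/86*3 + 15/86*2 + 14/43*2 = 93/43 = 2.1628

2.1628 bits


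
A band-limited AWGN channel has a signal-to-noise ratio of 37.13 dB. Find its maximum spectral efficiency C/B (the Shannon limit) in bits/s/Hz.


SNR_linear = 10^(37.13/10) = 5164.1637; C/B = log2(1 + SNR_linear) = log2(1 + 5164.1637) = 12.3346

12.3346 bits/s/Hz


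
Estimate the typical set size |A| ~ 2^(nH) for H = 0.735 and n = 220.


log2|A_typical| = nH = 220 * 0.735 = 161.7, so |A_typical| ~ 2^161.7 = 4.748e+48

4.748e+48


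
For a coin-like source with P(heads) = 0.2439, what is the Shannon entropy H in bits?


H = -p*log2(p) - (1-p)*log2(1-p). -0.2439*log2(0.2439) = 0.496492; -0.7561*log2(0.7561) = 0.304974. H = 0.496492 + 0.304974 = 0.8015

0.8015 bits


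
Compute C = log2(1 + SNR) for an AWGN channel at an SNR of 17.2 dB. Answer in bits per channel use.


SNR_linear = 10^(17.2/10) = 52.4807; C = log2(1 + SNR_linear) = log2(1 + 52.4807) = 5.7409

5.7409 bits/channel use


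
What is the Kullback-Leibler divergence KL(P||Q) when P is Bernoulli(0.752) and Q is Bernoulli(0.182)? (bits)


KL = p*log2(p/q) + (1-p)*log2((1-p)/(1-q)) = 0.752*log2(0.752/0.182) + 0.248*log2(0.248/0.818) = 1.1122

1.1122 bits


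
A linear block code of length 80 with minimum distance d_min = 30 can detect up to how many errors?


Detection capability = d_min - 1 = 30 - 1 = 29

29 errors


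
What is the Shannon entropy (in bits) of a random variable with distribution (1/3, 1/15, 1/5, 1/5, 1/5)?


H = -sum(p_i * log2(p_i)). Terms: -(1/3)*log2(1/3) = 0.528321; -(1/15)*log2(1/15) = 0.260459; -(1/5)*log2(1/5) = 0.464386; -(1/5)*log2(1/5) = 0.464386; -(1/5)*log2(1/5) = 0.464386. H = 0.528321 + 0.260459 + 0.464386 + 0.464386 + 0.464386 = 2.1819

2.1819 bits


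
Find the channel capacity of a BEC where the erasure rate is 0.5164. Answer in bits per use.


C = 1 - epsilon = 1 - 0.5164 = 0.4836

0.4836 bits


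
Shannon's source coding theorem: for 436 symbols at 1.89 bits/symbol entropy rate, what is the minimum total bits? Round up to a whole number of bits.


Minimum bits >= n * H = 436 * 1.89 = 824.04, rounded up to a whole number of bits = 825

825 bits


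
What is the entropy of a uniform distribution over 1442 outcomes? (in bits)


H = log2(n) = log2(1442) = 10.4939

10.4939 bits


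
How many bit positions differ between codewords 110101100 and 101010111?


Count differing positions: . ^ ^ ^ ^ ^ . ^ ^ = 7 differences

7


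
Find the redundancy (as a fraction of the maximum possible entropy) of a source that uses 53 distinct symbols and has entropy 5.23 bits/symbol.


H_max = log2(K) = log2(53) = 5.7279 bits/symbol. Redundancy = 1 - H/H_max = 1 - 5.23/5.7279 = 1 - 0.9131 = 0.0869

0.0869


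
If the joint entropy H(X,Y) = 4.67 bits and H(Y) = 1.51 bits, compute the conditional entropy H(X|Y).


H(X|Y) = H(X,Y) - H(Y) = 4.67 - 1.51 = 3.16

3.16 bits


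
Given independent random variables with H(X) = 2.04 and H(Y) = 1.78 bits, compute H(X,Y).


For independent variables, H(X,Y) = H(X) + H(Y) = 2.04 + 1.78 = 3.82

3.82 bits


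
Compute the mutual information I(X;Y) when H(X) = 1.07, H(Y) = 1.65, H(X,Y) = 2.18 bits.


I(X;Y) = H(X) + H(Y) - H(X,Y) = 1.07 + 1.65 - 2.18 = 0.54

0.54 bits


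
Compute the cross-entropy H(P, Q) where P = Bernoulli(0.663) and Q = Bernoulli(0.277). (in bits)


H(P,Q) = -p*log2(q) - (1-p)*log2(1-q). -0.663*log2(0.277) = 1.227904; -0.337*log2(0.723) = 0.157693. H(P,Q) = 1.227904 + 0.157693 = 1.3856

1.3856 bits


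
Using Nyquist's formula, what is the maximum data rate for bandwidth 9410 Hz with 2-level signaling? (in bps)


Rate = 2 * B * log2(M) = 2 * 9410 * 1.0 = 18820.0

18820.0 bps


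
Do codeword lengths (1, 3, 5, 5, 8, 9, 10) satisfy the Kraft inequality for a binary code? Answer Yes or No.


Kraft sum = sum(2^(-l_i)) = 0.6943, need <= 1. Result: satisfied (a binary prefix-free code with these lengths exists)

Yes


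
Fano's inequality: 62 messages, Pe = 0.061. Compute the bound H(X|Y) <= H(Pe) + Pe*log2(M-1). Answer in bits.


H(Pe) = -Pe*log2(Pe) - (1-Pe)*log2(1-Pe) = -0.061*log2(0.061) - 0.939*log2(0.939) = 0.246138 + 0.085264 = 0.3314. Pe*log2(M-1) = 0.061*log2(61) = 0.361775. Bound = H(Pe) + Pe*log2(M-1) = 0.246138 + 0.085264 + 0.361775 = 0.6932

0.6932 bits


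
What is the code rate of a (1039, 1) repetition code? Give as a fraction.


Rate = k/n = 1/1039

1/1039


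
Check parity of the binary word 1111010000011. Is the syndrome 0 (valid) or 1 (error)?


Syndrome = XOR of all bits = 1 XOR 1 XOR 1 XOR 1 XOR 0 XOR 1 XOR 0 XOR 0 XOR 0 XOR 0 XOR 0 XOR 1 XOR 1 = 1

1


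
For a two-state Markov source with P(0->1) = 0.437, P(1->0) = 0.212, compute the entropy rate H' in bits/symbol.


Stationary distribution: pi_0 = p10/(p01+p10) = 0.3267, pi_1 = 0.6733. Entropy rate H' = pi_0*H(p01) + pi_1*H(p10) = 0.3267*0.9885 + 0.6733*0.7453 = 0.8247

0.8247 bits/symbol


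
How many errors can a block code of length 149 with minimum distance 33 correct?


Correction capability = floor((d-1)/2) = floor((33-1)/2) = 16

16 errors


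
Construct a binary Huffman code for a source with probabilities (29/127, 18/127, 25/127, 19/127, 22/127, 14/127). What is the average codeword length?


Huffman construction (repeatedly merge the two least-probable nodes; each merge adds 1 bit to every symbol beneath it): 14/127 + 18/127 = 32/127; 19/127 + 22/127 = 41/127; 25/127 + 29/127 = 54/127; 32/127 + 41/127 = 73/127; 54/127 + 73/127 = 1. Resulting codeword lengths (in the order the probabilities were given): (2, 3, 2, 3, 3, 3). L_avg = sum(p_i * l_i) = 29/127*2 + 18/127*3 + 25/127*2 + 19/127*3 + 22/127*3 + 14/127*3 = 327/127 = 2.5748

2.5748 bits


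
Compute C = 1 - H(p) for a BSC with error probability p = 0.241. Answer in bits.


H(p) = -p*log2(p) - (1-p)*log2(1-p) = -0.241*log2(0.241) - 0.759*log2(0.759) = 0.494748 + 0.301952 = 0.7967. C = 1 - H(p) = 1 - 0.7967 = 0.2033

0.2033 bits


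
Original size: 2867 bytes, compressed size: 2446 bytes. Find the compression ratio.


Ratio = original / compressed = 2867 / 2446 = 1.1721

1.1721


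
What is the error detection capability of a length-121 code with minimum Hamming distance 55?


Detection capability = d_min - 1 = 55 - 1 = 54

54 errors


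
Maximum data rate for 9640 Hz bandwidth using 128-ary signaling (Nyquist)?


Rate = 2 * B * log2(M) = 2 * 9640 * 7.0 = 134960.0

134960.0 bps


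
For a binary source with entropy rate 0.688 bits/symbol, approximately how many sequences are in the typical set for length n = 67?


log2|A_typical| = nH = 67 * 0.688 = 46.096, so |A_typical| ~ 2^46.096 = 7.521e+13

7.521e+13


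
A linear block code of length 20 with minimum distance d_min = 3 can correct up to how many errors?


Correction capability = floor((d-1)/2) = floor((3-1)/2) = 1

1 errors


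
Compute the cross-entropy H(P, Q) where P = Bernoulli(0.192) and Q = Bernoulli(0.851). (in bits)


H(P,Q) = -p*log2(q) - (1-p)*log2(1-q). -0.192*log2(0.851) = 0.044692; -0.808*log2(0.149) = 2.219266. H(P,Q) = 0.044692 + 2.219266 = 2.264

2.264 bits


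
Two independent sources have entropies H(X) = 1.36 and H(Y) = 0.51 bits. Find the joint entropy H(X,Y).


For independent variables, H(X,Y) = H(X) + H(Y) = 1.36 + 0.51 = 1.87

1.87 bits


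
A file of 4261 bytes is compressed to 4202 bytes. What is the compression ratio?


Ratio = original / compressed = 4261 / 4202 = 1.014

1.014


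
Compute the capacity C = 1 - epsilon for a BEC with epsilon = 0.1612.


C = 1 - epsilon = 1 - 0.1612 = 0.8388

0.8388 bits


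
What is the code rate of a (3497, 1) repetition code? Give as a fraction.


Rate = k/n = 1/3497

1/3497


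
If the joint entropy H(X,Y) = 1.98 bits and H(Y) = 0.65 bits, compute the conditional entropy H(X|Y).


H(X|Y) = H(X,Y) - H(Y) = 1.98 - 0.65 = 1.33

1.33 bits


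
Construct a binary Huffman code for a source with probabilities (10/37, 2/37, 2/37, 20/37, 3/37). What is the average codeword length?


Huffman construction (repeatedly merge the two least-probable nodes; each merge adds 1 bit to every symbol beneath it): 2/37 + 2/37 = 4/37; 3/37 + 4/37 = 7/37; 7/37 + 10/37 = 17/37; 17/37 + 20/37 = 1. Resulting codeword lengths (in the order the probabilities were given): (2, 4, 4, 1, 3). L_avg = sum(p_i * l_i) = 10/37*2 + 2/37*4 + 2/37*4 + 20/37*1 + 3/37*3 = 65/37 = 1.7568

1.7568 bits


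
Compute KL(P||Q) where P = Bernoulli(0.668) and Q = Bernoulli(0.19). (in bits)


KL = p*log2(p/q) + (1-p)*log2((1-p)/(1-q)) = 0.668*log2(0.668/0.19) + 0.332*log2(0.332/0.81) = 0.7845

0.7845 bits


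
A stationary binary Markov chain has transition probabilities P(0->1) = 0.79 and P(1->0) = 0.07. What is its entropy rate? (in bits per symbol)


Stationary distribution: pi_0 = p10/(p01+p10) = 0.0814, pi_1 = 0.9186. Entropy rate H' = pi_0*H(p01) + pi_1*H(p10) = 0.0814*0.7415 + 0.9186*0.3659 = 0.3965

0.3965 bits/symbol


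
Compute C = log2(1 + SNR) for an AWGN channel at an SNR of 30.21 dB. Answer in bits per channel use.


SNR_linear = 10^(30.21/10) = 1049.5424; C = log2(1 + SNR_linear) = log2(1 + 1049.5424) = 10.0369

10.0369 bits/channel use


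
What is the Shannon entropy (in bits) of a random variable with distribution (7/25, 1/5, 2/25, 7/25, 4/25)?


H = -sum(p_i * log2(p_i)). Terms: -(7/25)*log2(7/25) = 0.514220; -(1/5)*log2(1/5) = 0.464386; -(2/25)*log2(2/25) = 0.291508; -(7/25)*log2(7/25) = 0.514220; -(4/25)*log2(4/25) = 0.423017. H = 0.514220 + 0.464386 + 0.291508 + 0.514220 + 0.423017 = 2.2074

2.2074 bits


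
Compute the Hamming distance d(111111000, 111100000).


Count differing positions: . . . . ^ ^ . . . = 2 differences

2


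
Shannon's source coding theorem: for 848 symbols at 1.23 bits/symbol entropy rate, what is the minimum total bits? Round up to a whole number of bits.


Minimum bits >= n * H = 848 * 1.23 = 1043.04, rounded up to a whole number of bits = 1044

1044 bits


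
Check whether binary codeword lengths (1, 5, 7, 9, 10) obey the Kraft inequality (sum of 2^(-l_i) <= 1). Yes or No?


Kraft sum = sum(2^(-l_i)) = 0.542, need <= 1. Result: satisfied (a binary prefix-free code with these lengths exists)

Yes


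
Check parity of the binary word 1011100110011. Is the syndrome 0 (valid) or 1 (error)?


Syndrome = XOR of all bits = 1 XOR 0 XOR 1 XOR 1 XOR 1 XOR 0 XOR 0 XOR 1 XOR 1 XOR 0 XOR 0 XOR 1 XOR 1 = 0

0


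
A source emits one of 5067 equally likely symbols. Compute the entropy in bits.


H = log2(n) = log2(5067) = 12.3069

12.3069 bits


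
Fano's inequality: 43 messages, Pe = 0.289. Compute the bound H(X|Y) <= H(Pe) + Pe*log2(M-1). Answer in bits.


H(Pe) = -Pe*log2(Pe) - (1-Pe)*log2(1-Pe) = -0.289*log2(0.289) - 0.711*log2(0.711) = 0.517558 + 0.349868 = 0.8674. Pe*log2(M-1) = 0.289*log2(42) = 1.558380. Bound = H(Pe) + Pe*log2(M-1) = 0.517558 + 0.349868 + 1.558380 = 2.4258

2.4258 bits


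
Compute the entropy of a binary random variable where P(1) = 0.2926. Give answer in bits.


H = -p*log2(p) - (1-p)*log2(1-p). -0.2926*log2(0.2926) = 0.518779; -0.7074*log2(0.7074) = 0.353277. H = 0.518779 + 0.353277 = 0.8721

0.8721 bits


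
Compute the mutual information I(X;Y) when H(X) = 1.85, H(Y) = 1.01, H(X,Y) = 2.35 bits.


I(X;Y) = H(X) + H(Y) - H(X,Y) = 1.85 + 1.01 - 2.35 = 0.51

0.51 bits


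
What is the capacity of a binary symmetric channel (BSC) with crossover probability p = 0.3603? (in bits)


H(p) = -p*log2(p) - (1-p)*log2(1-p) = -0.3603*log2(0.3603) - 0.6397*log2(0.6397) = 0.530624 + 0.412308 = 0.9429. C = 1 - H(p) = 1 - 0.9429 = 0.0571

0.0571 bits


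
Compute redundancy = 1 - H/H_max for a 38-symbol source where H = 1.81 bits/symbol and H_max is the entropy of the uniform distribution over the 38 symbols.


H_max = log2(K) = log2(38) = 5.2479 bits/symbol. Redundancy = 1 - H/H_max = 1 - 1.81/5.2479 = 1 - 0.3449 = 0.6551

0.6551


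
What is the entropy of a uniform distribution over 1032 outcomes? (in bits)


H = log2(n) = log2(1032) = 10.0112

10.0112 bits


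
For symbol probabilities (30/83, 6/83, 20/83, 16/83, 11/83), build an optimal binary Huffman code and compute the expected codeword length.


Huffman construction (repeatedly merge the two least-probable nodes; each merge adds 1 bit to every symbol beneath it): 6/83 + 11/83 = 17/83; 16/83 + 17/83 = 33/83; 20/83 + 30/83 = 50/83; 33/83 + 50/83 = 1. Resulting codeword lengths (in the order the probabilities were given): (2, 3, 2, 2, 3). L_avg = sum(p_i * l_i) = 30/83*2 + 6/83*3 + 20/83*2 + 16/83*2 + 11/83*3 = 183/83 = 2.2048

2.2048 bits


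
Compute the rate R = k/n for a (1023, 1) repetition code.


Rate = k/n = 1/1023

1/1023


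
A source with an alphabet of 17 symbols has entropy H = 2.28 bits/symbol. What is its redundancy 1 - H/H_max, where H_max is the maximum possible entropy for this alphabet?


H_max = log2(K) = log2(17) = 4.0875 bits/symbol. Redundancy = 1 - H/H_max = 1 - 2.28/4.0875 = 1 - 0.5578 = 0.4422

0.4422


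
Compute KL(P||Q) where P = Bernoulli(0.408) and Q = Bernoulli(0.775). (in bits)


KL = p*log2(p/q) + (1-p)*log2((1-p)/(1-q)) = 0.408*log2(0.408/0.775) + 0.592*log2(0.592/0.225) = 0.4486

0.4486 bits


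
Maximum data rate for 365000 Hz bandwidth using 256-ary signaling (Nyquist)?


Rate = 2 * B * log2(M) = 2 * 365000 * 8.0 = 5840000.0

5840000.0 bps


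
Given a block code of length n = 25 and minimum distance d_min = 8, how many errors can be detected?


Detection capability = d_min - 1 = 8 - 1 = 7

7 errors


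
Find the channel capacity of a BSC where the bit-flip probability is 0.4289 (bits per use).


H(p) = -p*log2(p) - (1-p)*log2(1-p) = -0.4289*log2(0.4289) - 0.5711*log2(0.5711) = 0.523810 + 0.461554 = 0.9854. C = 1 - H(p) = 1 - 0.9854 = 0.0146

0.0146 bits


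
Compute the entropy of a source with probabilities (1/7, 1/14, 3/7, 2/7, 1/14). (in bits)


H = -sum(p_i * log2(p_i)). Terms: -(1/7)*log2(1/7) = 0.401051; -(1/14)*log2(1/14) = 0.271954; -(3/7)*log2(3/7) = 0.523882; -(2/7)*log2(2/7) = 0.516387; -(1/14)*log2(1/14) = 0.271954. H = 0.401051 + 0.271954 + 0.523882 + 0.516387 + 0.271954 = 1.9852

1.9852 bits


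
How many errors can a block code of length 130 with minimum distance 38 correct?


Correction capability = floor((d-1)/2) = floor((38-1)/2) = 18

18 errors


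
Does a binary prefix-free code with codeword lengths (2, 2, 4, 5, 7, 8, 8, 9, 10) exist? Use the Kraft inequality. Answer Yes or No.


Kraft sum = sum(2^(-l_i)) = 0.6123, need <= 1. Result: satisfied (a binary prefix-free code with these lengths exists)

Yes


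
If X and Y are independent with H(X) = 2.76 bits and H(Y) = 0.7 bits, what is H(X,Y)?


For independent variables, H(X,Y) = H(X) + H(Y) = 2.76 + 0.7 = 3.46

3.46 bits


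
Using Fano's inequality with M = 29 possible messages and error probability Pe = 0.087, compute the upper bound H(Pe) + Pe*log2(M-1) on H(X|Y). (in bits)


H(Pe) = -Pe*log2(Pe) - (1-Pe)*log2(1-Pe) = -0.087*log2(0.087) - 0.913*log2(0.913) = 0.306487 + 0.119889 = 0.4264. Pe*log2(M-1) = 0.087*log2(28) = 0.418240. Bound = H(Pe) + Pe*log2(M-1) = 0.306487 + 0.119889 + 0.418240 = 0.8446

0.8446 bits


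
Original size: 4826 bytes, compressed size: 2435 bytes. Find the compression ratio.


Ratio = original / compressed = 4826 / 2435 = 1.9819

1.9819


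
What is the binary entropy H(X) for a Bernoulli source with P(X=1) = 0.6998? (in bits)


H = -p*log2(p) - (1-p)*log2(1-p). -0.6998*log2(0.6998) = 0.360387; -0.3002*log2(0.3002) = 0.521148. H = 0.360387 + 0.521148 = 0.8815

0.8815 bits


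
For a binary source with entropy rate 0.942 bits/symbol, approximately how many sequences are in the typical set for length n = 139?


log2|A_typical| = nH = 139 * 0.942 = 130.938, so |A_typical| ~ 2^130.938 = 2.608e+39

2.608e+39


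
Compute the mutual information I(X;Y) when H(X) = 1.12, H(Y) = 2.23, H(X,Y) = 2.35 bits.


I(X;Y) = H(X) + H(Y) - H(X,Y) = 1.12 + 2.23 - 2.35 = 1.0

1.0 bits


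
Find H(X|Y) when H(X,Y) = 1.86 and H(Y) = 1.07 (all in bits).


H(X|Y) = H(X,Y) - H(Y) = 1.86 - 1.07 = 0.79

0.79 bits


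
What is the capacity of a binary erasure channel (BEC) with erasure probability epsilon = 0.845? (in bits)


C = 1 - epsilon = 1 - 0.845 = 0.155

0.155 bits


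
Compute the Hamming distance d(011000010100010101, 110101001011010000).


Count differing positions: ^ . ^ ^ . ^ . ^ ^ ^ ^ ^ . . . ^ . ^ = 11 differences

11


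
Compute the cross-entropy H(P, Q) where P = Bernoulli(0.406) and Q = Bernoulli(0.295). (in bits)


H(P,Q) = -p*log2(q) - (1-p)*log2(1-q). -0.406*log2(0.295) = 0.715053; -0.594*log2(0.705) = 0.299557. H(P,Q) = 0.715053 + 0.299557 = 1.0146

1.0146 bits


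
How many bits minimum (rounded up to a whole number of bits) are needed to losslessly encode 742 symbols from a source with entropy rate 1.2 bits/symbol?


Minimum bits >= n * H = 742 * 1.2 = 890.4, rounded up to a whole number of bits = 891

891 bits


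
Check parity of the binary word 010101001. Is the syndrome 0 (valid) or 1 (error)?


Syndrome = XOR of all bits = 0 XOR 1 XOR 0 XOR 1 XOR 0 XOR 1 XOR 0 XOR 0 XOR 1 = 0

0


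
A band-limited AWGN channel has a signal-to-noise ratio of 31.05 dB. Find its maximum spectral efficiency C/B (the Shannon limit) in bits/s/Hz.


SNR_linear = 10^(31.05/10) = 1273.5031; C/B = log2(1 + SNR_linear) = log2(1 + 1273.5031) = 10.3157

10.3157 bits/s/Hz


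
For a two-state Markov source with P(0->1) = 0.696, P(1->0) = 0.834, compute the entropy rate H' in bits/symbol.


Stationary distribution: pi_0 = p10/(p01+p10) = 0.5451, pi_1 = 0.4549. Entropy rate H' = pi_0*H(p01) + pi_1*H(p10) = 0.5451*0.8861 + 0.4549*0.6485 = 0.778

0.778 bits/symbol


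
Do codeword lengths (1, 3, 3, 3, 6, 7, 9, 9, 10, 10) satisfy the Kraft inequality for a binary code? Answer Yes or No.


Kraft sum = sum(2^(-l_i)) = 0.9043, need <= 1. Result: satisfied (a binary prefix-free code with these lengths exists)

Yes


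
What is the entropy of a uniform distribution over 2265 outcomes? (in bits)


H = log2(n) = log2(2265) = 11.1453

11.1453 bits


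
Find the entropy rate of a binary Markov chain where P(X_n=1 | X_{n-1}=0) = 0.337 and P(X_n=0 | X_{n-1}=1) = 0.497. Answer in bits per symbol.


Stationary distribution: pi_0 = p10/(p01+p10) = 0.5959, pi_1 = 0.4041. Entropy rate H' = pi_0*H(p01) + pi_1*H(p10) = 0.5959*0.9219 + 0.4041*1.0 = 0.9535

0.9535 bits/symbol


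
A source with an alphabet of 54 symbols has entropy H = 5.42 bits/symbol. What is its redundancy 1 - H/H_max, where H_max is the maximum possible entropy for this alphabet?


H_max = log2(K) = log2(54) = 5.7549 bits/symbol. Redundancy = 1 - H/H_max = 1 - 5.42/5.7549 = 1 - 0.9418 = 0.0582

0.0582


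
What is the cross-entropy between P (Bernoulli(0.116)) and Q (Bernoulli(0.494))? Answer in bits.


H(P,Q) = -p*log2(q) - (1-p)*log2(1-q). -0.116*log2(0.494) = 0.118020; -0.884*log2(0.506) = 0.868787. H(P,Q) = 0.118020 + 0.868787 = 0.9868

0.9868 bits


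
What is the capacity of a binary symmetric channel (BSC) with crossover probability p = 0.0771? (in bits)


H(p) = -p*log2(p) - (1-p)*log2(1-p) = -0.0771*log2(0.0771) - 0.9229*log2(0.9229) = 0.285048 + 0.106829 = 0.3919. C = 1 - H(p) = 1 - 0.3919 = 0.6081

0.6081 bits


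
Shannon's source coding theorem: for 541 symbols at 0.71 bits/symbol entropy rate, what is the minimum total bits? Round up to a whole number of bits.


Minimum bits >= n * H = 541 * 0.71 = 384.11, rounded up to a whole number of bits = 385

385 bits


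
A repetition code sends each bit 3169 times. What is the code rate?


Rate = k/n = 1/3169

1/3169


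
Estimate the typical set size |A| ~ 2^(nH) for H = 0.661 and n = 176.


log2|A_typical| = nH = 176 * 0.661 = 116.336, so |A_typical| ~ 2^116.336 = 1.049e+35

1.049e+35


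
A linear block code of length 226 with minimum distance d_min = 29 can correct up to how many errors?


Correction capability = floor((d-1)/2) = floor((29-1)/2) = 14

14 errors


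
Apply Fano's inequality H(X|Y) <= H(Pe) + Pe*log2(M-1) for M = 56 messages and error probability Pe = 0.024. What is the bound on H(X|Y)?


H(Pe) = -Pe*log2(Pe) - (1-Pe)*log2(1-Pe) = -0.024*log2(0.024) - 0.976*log2(0.976) = 0.129140 + 0.034206 = 0.1633. Pe*log2(M-1) = 0.024*log2(55) = 0.138753. Bound = H(Pe) + Pe*log2(M-1) = 0.129140 + 0.034206 + 0.138753 = 0.3021

0.3021 bits


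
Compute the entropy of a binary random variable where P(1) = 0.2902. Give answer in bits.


H = -p*log2(p) - (1-p)*log2(1-p). -0.2902*log2(0.2902) = 0.517972; -0.7098*log2(0.7098) = 0.351007. H = 0.517972 + 0.351007 = 0.869

0.869 bits


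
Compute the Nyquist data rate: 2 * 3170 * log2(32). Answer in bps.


Rate = 2 * B * log2(M) = 2 * 3170 * 5.0 = 31700.0

31700.0 bps


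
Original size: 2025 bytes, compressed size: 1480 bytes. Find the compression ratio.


Ratio = original / compressed = 2025 / 1480 = 1.3682

1.3682


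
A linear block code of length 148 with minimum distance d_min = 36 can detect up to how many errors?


Detection capability = d_min - 1 = 36 - 1 = 35

35 errors


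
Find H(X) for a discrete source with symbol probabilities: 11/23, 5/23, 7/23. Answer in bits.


H = -sum(p_i * log2(p_i)). Terms: -(11/23)*log2(11/23) = 0.508932; -(5/23)*log2(5/23) = 0.478616; -(7/23)*log2(7/23) = 0.522324. H = 0.508932 + 0.478616 + 0.522324 = 1.5099

1.5099 bits


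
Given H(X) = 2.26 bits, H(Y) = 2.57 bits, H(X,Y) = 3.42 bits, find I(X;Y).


I(X;Y) = H(X) + H(Y) - H(X,Y) = 2.26 + 2.57 - 3.42 = 1.41

1.41 bits


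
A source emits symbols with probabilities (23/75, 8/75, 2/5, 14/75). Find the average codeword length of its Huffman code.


Huffman construction (repeatedly merge the two least-probable nodes; each merge adds 1 bit to every symbol beneath it): 8/75 + 14/75 = 22/75; 22/75 + 23/75 = 3/5; 2/5 + 3/5 = 1. Resulting codeword lengths (in the order the probabilities were given): (2, 3, 1, 3). L_avg = sum(p_i * l_i) = 23/75*2 + 8/75*3 + 2/5*1 + 14/75*3 = 142/75 = 1.8933

1.8933 bits


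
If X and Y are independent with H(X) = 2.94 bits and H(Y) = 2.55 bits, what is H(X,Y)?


For independent variables, H(X,Y) = H(X) + H(Y) = 2.94 + 2.55 = 5.49

5.49 bits


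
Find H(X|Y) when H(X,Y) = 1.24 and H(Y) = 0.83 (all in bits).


H(X|Y) = H(X,Y) - H(Y) = 1.24 - 0.83 = 0.41

0.41 bits


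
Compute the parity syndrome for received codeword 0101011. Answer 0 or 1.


Syndrome = XOR of all bits = 0 XOR 1 XOR 0 XOR 1 XOR 0 XOR 1 XOR 1 = 0

0


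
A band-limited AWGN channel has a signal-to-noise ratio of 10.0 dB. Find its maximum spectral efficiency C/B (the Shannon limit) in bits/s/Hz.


SNR_linear = 10^(10.0/10) = 10.0; C/B = log2(1 + SNR_linear) = log2(1 + 10.0) = 3.4594

3.4594 bits/s/Hz


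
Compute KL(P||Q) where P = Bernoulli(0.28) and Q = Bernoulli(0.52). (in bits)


KL = p*log2(p/q) + (1-p)*log2((1-p)/(1-q)) = 0.28*log2(0.28/0.52) + 0.72*log2(0.72/0.48) = 0.1711

0.1711 bits


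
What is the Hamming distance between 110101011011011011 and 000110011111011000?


Count differing positions: ^ ^ . . ^ ^ . . . ^ . . . . . . ^ ^ = 7 differences

7


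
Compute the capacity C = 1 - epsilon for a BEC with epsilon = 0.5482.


C = 1 - epsilon = 1 - 0.5482 = 0.4518

0.4518 bits


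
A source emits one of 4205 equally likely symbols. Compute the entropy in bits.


H = log2(n) = log2(4205) = 12.0379

12.0379 bits


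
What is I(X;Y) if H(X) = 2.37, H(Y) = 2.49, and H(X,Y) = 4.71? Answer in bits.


I(X;Y) = H(X) + H(Y) - H(X,Y) = 2.37 + 2.49 - 4.71 = 0.15

0.15 bits


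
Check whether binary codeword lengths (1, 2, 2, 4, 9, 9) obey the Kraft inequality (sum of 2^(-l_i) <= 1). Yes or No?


Kraft sum = sum(2^(-l_i)) = 1.0664, need <= 1. Result: violated (a binary prefix-free code with these lengths cannot exist)

No


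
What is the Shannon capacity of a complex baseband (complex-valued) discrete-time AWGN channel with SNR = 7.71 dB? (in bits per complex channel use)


SNR_linear = 10^(7.71/10) = 5.902; C = log2(1 + SNR_linear) = log2(1 + 5.902) = 2.787

2.787 bits/channel use


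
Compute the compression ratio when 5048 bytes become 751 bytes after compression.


Ratio = original / compressed = 5048 / 751 = 6.7217

6.7217


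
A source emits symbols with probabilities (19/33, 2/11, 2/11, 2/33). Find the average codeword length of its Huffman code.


Huffman construction (repeatedly merge the two least-probable nodes; each merge adds 1 bit to every symbol beneath it): 2/33 + 2/11 = 8/33; 2/11 + 8/33 = 14/33; 14/33 + 19/33 = 1. Resulting codeword lengths (in the order the probabilities were given): (1, 3, 2, 3). L_avg = sum(p_i * l_i) = 19/33*1 + 2/11*3 + 2/11*2 + 2/33*3 = 5/3 = 1.6667

1.6667 bits
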